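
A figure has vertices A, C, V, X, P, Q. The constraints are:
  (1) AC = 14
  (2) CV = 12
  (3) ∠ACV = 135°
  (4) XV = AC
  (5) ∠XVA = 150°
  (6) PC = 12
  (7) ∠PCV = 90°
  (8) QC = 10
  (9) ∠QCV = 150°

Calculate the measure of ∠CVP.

Step 1: By the law of cosines on triangle VCP: VP² = 12² + 12² − 2·12·12·cos(90°) = 288, so VP = 12·√2.
Step 2: By the inverse law of cosines on triangle CVP: cos(∠CVP) = (12² + (12·√2)² − 12²) / (2·12·12·√2) = 288/407.29 = 0.7071, so ∠CVP = 45°.

Therefore, the measure of angle ∠CVP = 45°.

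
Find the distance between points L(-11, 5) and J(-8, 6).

d = sqrt((3)^2 + (1)^2) = sqrt(10)

sqrt(10)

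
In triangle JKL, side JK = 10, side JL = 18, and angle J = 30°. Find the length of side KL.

By the law of cosines: KL^2 = JK^2 + JL^2 - 2*JK*JL*cos(J)
KL^2 = 10^2 + 18^2 - 2*10*18*cos(30°)
KL^2 = 100 + 324 - 360*(sqrt(3)/2)
KL^2 = 424 - 180*sqrt(3)
KL = 2*sqrt(106 - 45*sqrt(3))

2*sqrt(106 - 45*sqrt(3))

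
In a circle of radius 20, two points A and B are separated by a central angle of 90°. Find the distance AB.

Chord = 2(20) sin(45°) = 20*sqrt(2)

20*sqrt(2)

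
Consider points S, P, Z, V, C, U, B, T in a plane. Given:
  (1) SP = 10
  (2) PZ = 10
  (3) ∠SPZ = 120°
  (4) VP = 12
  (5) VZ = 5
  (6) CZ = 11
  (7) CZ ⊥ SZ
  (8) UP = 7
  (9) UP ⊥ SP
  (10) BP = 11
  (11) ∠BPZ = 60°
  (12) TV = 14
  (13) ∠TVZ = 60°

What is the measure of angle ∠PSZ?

Step 1: By the law of cosines on triangle SPZ: SZ² = 10² + 10² − 2·10·10·cos(120°) = 300, so SZ = 10·√3.
Step 2: By the inverse law of cosines on triangle PSZ: cos(∠PSZ) = (10² + (10·√3)² − 10²) / (2·10·10·√3) = 300/346.41 = 0.866, so ∠PSZ = 30°.

Therefore, the measure of angle ∠PSZ = 30°.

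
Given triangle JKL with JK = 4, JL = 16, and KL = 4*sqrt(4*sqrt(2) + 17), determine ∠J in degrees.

When all three sides of a triangle are known, the law of cosines can be rearranged to find any angle.
cos(C) = (a² + b² - c²) / (2ab) gives cos(J) = -sqrt(2)/2.
Taking the inverse cosine: J = 135°.

135°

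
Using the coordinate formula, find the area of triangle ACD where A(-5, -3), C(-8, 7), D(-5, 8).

Using the Shoelace formula for a triangle:
Area = (1/2)|x0(y1 - y2) + x1(y2 - y0) + x2(y0 - y1)|
Area = (1/2)|-5(7 - 8) + -8(8 - -3) + -5(-3 - 7)|
Area = (1/2)|5 + -88 + 50|
Area = (1/2)|-33|
Area = (1/2)(33)
Area = 33/2

33/2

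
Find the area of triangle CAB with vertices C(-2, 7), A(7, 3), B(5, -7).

Shoelace: Area = (1/2)|-2(3--7) + 7(-7-7) + 5(7-3)| = (1/2)(98) = 49

49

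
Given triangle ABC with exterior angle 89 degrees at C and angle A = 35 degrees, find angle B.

The exterior angle theorem states that an exterior angle equals the sum of the two non-adjacent interior angles.
So 89 = 35 + angle B, which gives angle B = 89 - 35 = 54 degrees.

54 degrees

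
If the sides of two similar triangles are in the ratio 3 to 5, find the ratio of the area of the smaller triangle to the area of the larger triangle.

Area ratio = (side ratio)^2 = (3/5)^2 = 9:25.

9:25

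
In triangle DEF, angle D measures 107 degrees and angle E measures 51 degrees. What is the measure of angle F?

angle F = 180 - 107 - 51 = 22 degrees.

22 degrees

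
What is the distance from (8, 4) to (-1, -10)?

d = sqrt((-9)^2 + (-14)^2) = sqrt(277)

sqrt(277)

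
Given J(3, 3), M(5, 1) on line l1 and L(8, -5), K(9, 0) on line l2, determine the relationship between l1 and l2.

Slope of line 1: m1 = (1 - 3)/(5 - 3) = -2/2 = -1
Slope of line 2: m2 = (0 - -5)/(9 - 8) = 5/1 = 5
m1 != m2 and m1*m2 = -5 != -1. Neither.

Neither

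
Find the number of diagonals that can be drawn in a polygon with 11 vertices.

The number of diagonals in an n-gon is n(n - 3)/2.
For n = 11: 11(11 - 3)/2 = 11 × 8 / 2 = 44.

44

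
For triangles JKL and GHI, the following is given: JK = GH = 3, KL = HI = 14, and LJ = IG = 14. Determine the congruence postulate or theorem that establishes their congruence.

Consider the given information: JK = GH = 3, KL = HI = 14, and LJ = IG = 14
This is not AAS or HL: AAS requires two angles and a non-included side. HL only applies to right triangles with matching hypotenuse and leg.
The correct criterion is SSS. All three pairs of corresponding sides are equal (Side-Side-Side).

SSS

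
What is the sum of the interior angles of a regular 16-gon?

The sum of interior angles of an n-sided polygon is (n - 2) * 180.
For n = 16: (16 - 2) * 180 = 14 * 180 = 2520 degrees.

2520 degrees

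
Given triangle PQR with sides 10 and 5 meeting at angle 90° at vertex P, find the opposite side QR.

Since angle P = 90°, this is a right triangle and the law of cosines reduces to the Pythagorean theorem.
QR^2 = 10^2 + 5^2 = 125
QR = 5*sqrt(5)

5*sqrt(5)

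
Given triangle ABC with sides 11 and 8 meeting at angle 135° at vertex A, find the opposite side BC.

By the law of cosines: BC^2 = AB^2 + AC^2 - 2*AB*AC*cos(A)
BC^2 = 11^2 + 8^2 - 2*11*8*cos(135°)
BC^2 = 121 + 64 - 176*(-sqrt(2)/2)
BC^2 = 88*sqrt(2) + 185
BC = sqrt(88*sqrt(2) + 185)

sqrt(88*sqrt(2) + 185)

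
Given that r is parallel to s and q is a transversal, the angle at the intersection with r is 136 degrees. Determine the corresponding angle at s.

Corresponding angles formed by parallel lines and a transversal are equal.
The given angle is 136 degrees.
The corresponding angle = 136 degrees.

136 degrees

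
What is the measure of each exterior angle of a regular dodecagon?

Each exterior angle of a regular n-gon is 360 / n.
For n = 12: 360 / 12 = 30 degrees.

30 degrees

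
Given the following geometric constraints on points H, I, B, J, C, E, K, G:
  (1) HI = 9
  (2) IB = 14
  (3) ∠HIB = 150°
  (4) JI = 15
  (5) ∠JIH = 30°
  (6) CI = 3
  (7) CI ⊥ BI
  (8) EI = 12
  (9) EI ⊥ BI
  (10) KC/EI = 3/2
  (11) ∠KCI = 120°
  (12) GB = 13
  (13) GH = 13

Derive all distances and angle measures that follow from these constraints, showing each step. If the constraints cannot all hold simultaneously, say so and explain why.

The constraints are consistent.

From the given relations:
  KC = 3/2·EI = 3/2·12 = 18

Step 1: From HI = 9, IB = 14, and ∠HIB = 150°, by the law of cosines:
  HB² = HI² + IB² - 2·HI·IB·cos(150°) = 81 + 196 + 218.2 = 495.2
  HB ≈ 22.25

Step 2: From HI = 9, IJ = 15, and ∠HIJ = 30°, by the law of cosines:
  HJ² = HI² + IJ² - 2·HI·IJ·cos(30°) = 81 + 225 - 233.8 = 72.17
  HJ ≈ 8.5

Step 3: From IC = 3, CK = 18, and ∠ICK = 120°, by the law of cosines:
  IK² = IC² + CK² - 2·IC·CK·cos(120°) = 9 + 324 + 54 = 387
  IK = 3·√43

Step 4: From BI = 14, IC = 3, and ∠BIC = 90°, by the law of cosines:
  BC² = BI² + IC² - 2·BI·IC·cos(90°) = 196 + 9 - 0 = 205
  BC ≈ 14.32

Step 5: From BI = 14, IE = 12, and ∠BIE = 90°, by the law of cosines:
  BE² = BI² + IE² - 2·BI·IE·cos(90°) = 196 + 144 - 0 = 340
  BE = 2·√85

Step 6: From HB = 22.25, HG = 13, BG = 13, by the inverse law of cosines:
  cos(∠BHG) = (HB² + HG² - BG²) / (2·HB·HG)
  ∠BHG = 31.14°

Step 7: From HB = 22.25, HI = 9, BI = 14, by the inverse law of cosines:
  cos(∠BHI) = (HB² + HI² - BI²) / (2·HB·HI)
  ∠BHI = 18.33°

Step 8: From HI = 9, HJ = 8.5, IJ = 15, by the inverse law of cosines:
  cos(∠IHJ) = (HI² + HJ² - IJ²) / (2·HI·HJ)
  ∠IHJ = 118.02°

Step 9: From IC = 3, IK = 3·√43, CK = 18, by the inverse law of cosines:
  cos(∠CIK) = (IC² + IK² - CK²) / (2·IC·IK)
  ∠CIK = 52.41°

Step 10: From BC = 14.32, BI = 14, CI = 3, by the inverse law of cosines:
  cos(∠CBI) = (BC² + BI² - CI²) / (2·BC·BI)
  ∠CBI = 12.09°

Step 11: From BE = 2·√85, BI = 14, EI = 12, by the inverse law of cosines:
  cos(∠EBI) = (BE² + BI² - EI²) / (2·BE·BI)
  ∠EBI = 40.6°

Step 12: From BG = 13, BH = 22.25, GH = 13, by the inverse law of cosines:
  cos(∠GBH) = (BG² + BH² - GH²) / (2·BG·BH)
  ∠GBH = 31.14°

Step 13: From BH = 22.25, BI = 14, HI = 9, by the inverse law of cosines:
  cos(∠HBI) = (BH² + BI² - HI²) / (2·BH·BI)
  ∠HBI = 11.67°

Step 14: From JH = 8.5, JI = 15, HI = 9, by the inverse law of cosines:
  cos(∠HJI) = (JH² + JI² - HI²) / (2·JH·JI)
  ∠HJI = 31.98°

Step 15: From CB = 14.32, CI = 3, BI = 14, by the inverse law of cosines:
  cos(∠BCI) = (CB² + CI² - BI²) / (2·CB·CI)
  ∠BCI = 77.91°

Step 16: From EB = 2·√85, EI = 12, BI = 14, by the inverse law of cosines:
  cos(∠BEI) = (EB² + EI² - BI²) / (2·EB·EI)
  ∠BEI = 49.4°

Step 17: From KC = 18, KI = 3·√43, CI = 3, by the inverse law of cosines:
  cos(∠CKI) = (KC² + KI² - CI²) / (2·KC·KI)
  ∠CKI = 7.59°

Step 18: From GB = 13, GH = 13, BH = 22.25, by the inverse law of cosines:
  cos(∠BGH) = (GB² + GH² - BH²) / (2·GB·GH)
  ∠BGH = 117.72°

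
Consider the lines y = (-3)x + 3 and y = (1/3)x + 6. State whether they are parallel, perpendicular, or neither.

Slope of line 1: m1 = -3
Slope of line 2: m2 = 1/3
m1 * m2 = -1, so perpendicular.

Perpendicular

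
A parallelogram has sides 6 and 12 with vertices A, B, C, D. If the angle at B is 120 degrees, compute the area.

Area = 6 * 12 * sin(120°) = 72 * sqrt(3)/2 = 36*sqrt(3)

36*sqrt(3)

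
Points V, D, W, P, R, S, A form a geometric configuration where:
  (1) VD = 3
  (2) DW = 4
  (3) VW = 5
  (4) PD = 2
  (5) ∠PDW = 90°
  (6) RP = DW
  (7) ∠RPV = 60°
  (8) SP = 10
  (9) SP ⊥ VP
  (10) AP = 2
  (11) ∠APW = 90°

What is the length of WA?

Step 1: By the law of cosines on triangle PDW: PW² = 2² + 4² − 2·2·4·cos(90°) = 20, so PW = 2·√5.
Step 2: By the law of cosines on triangle WPA: WA² = (2·√5)² + 2² − 2·2·√5·2·cos(90°) = 24, so WA = 2·√6.

Therefore, the length of WA = 2·√6.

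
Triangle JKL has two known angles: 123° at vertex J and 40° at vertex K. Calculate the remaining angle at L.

Let angle L = x. Then 123 + 40 + x = 180.
x = 180 - 163 = 17 degrees.

17 degrees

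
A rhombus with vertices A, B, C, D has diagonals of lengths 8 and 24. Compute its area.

Area = (8 * 24) / 2 = 192 / 2 = 96

96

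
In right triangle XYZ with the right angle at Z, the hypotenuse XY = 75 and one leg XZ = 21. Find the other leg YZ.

YZ = sqrt(75^2 - 21^2) = sqrt(5184) = 72

72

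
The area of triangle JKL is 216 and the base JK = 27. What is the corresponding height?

Area = (1/2) * base * height
height = 2 * Area / base
height = 2 * 216 / 27
height = 432 / 27
height = 16

16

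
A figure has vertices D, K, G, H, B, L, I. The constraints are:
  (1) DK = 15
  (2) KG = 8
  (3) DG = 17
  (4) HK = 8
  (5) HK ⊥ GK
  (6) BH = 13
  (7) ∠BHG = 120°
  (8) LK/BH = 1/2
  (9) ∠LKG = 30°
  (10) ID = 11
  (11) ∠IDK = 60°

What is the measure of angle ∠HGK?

Step 1: By the law of cosines on triangle GKH: GH² = 8² + 8² − 2·8·8·cos(90°) = 128, so GH = 8·√2.
Step 2: By the inverse law of cosines on triangle HGK: cos(∠HGK) = ((8·√2)² + 8² − 8²) / (2·8·√2·8) = 128/181.02 = 0.7071, so ∠HGK = 45°.

Therefore, the measure of angle ∠HGK = 45°.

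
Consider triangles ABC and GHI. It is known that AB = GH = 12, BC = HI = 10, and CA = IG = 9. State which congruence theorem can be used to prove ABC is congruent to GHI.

The given information provides:
AB = GH = 12, BC = HI = 10, and CA = IG = 9
This matches the SSS congruence theorem.
All three pairs of corresponding sides are equal (Side-Side-Side).

SSS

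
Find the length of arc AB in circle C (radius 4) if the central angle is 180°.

Arc length = 2πr × θ/360
= 2π × 4 × 1/2
= 4*pi

4*pi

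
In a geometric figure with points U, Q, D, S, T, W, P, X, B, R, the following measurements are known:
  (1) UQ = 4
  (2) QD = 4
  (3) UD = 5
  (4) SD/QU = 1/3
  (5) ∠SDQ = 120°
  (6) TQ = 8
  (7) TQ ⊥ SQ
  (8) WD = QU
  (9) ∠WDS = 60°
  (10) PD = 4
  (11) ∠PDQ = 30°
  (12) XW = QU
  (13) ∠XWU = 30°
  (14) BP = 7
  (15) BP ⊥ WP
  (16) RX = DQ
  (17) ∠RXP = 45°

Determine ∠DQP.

Step 1: By the law of cosines on triangle QDP: QP² = 4² + 4² − 2·4·4·cos(30°) = 4.29, so QP ≈ 2.07.
Step 2: By the inverse law of cosines on triangle DQP: cos(∠DQP) = (4² + 2.07² − 4²) / (2·4·2.07) = 4.29/16.56 = 0.2588, so ∠DQP = 75°.

Therefore, the measure of angle ∠DQP = 75°.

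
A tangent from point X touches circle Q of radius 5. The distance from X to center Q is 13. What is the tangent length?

Let T be the point of tangency. Then QT ⊥ XT (radius ⊥ tangent).
In right triangle QTX: QX² = QT² + XT²
13² = 5² + XT²
XT² = 144, XT = 12

12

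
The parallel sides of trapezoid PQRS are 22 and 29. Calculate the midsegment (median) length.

The midsegment of a trapezoid = (base1 + base2) / 2
midsegment = (22 + 29) / 2
midsegment = 51 / 2
midsegment = 51/2

51/2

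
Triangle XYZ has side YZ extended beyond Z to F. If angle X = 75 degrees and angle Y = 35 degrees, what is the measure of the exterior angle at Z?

By the exterior angle theorem, an exterior angle of a triangle equals the sum of the two remote interior angles.
Exterior angle = angle X + angle Y
Exterior angle = 75 + 35 = 110 degrees

110 degrees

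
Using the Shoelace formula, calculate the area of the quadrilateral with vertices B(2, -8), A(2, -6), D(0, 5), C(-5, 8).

Shoelace: sum of cross terms = 63, Area = (1/2)|63| = 63/2

63/2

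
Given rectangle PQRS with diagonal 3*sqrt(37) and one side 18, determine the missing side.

Using the Pythagorean theorem: d^2 = a^2 + b^2
b^2 = d^2 - a^2
b^2 = 333 - 324
b^2 = 9
b = sqrt(9) = 3

3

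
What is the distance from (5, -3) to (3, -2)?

d = sqrt((-2)^2 + (1)^2) = sqrt(5)

sqrt(5)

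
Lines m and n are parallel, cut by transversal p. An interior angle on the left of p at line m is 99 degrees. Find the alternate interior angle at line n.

Alternate interior angles formed by parallel lines and a transversal are equal.
The given angle is 99 degrees.
The alternate interior angle = 99 degrees.

99 degrees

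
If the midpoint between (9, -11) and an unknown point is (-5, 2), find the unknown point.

Using the midpoint formula: M = ((x1 + x2)/2, (y1 + y2)/2)
We know M = (-5, 2) and S = (9, -11)
For x: -5 = (9 + x2)/2, so x2 = 2*-5 - 9 = -19
For y: 2 = (-11 + y2)/2, so y2 = 2*2 - -11 = 15
R = (-19, 15)

(-19, 15)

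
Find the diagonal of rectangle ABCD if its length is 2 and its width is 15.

Using the Pythagorean theorem:
d² = 2² + 15² = 4 + 225 = 229
d = sqrt(229)

sqrt(229)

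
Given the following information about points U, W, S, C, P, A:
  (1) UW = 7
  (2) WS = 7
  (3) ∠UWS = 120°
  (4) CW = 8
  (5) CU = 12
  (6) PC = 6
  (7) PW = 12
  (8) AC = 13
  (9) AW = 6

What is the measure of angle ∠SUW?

Step 1: By the law of cosines on triangle UWS: US² = 7² + 7² − 2·7·7·cos(120°) = 147, so US = 7·√3.
Step 2: By the inverse law of cosines on triangle SUW: cos(∠SUW) = ((7·√3)² + 7² − 7²) / (2·7·√3·7) = 147/169.74 = 0.866, so ∠SUW = 30°.

Therefore, the measure of angle ∠SUW = 30°.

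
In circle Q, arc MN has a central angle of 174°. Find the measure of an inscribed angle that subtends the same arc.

By the inscribed angle theorem, the inscribed angle is half the central angle.
Inscribed angle = 174° / 2 = 87°

87°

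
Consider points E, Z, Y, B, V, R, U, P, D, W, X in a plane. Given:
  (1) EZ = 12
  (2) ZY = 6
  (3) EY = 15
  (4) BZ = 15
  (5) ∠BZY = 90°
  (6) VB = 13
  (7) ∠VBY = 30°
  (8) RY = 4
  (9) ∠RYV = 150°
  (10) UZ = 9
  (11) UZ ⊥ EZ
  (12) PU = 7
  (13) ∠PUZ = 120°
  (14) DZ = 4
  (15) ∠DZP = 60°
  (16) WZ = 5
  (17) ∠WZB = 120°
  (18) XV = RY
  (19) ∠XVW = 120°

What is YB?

Step 1: By the law of cosines on triangle YZB: YB² = 6² + 15² − 2·6·15·cos(90°) = 261, so YB = 3·√29.

Therefore, the length of YB = 3·√29.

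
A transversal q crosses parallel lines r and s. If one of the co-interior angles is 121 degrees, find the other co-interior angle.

Co-interior angles (same-side interior) formed by parallel lines and a transversal are supplementary (sum to 180 degrees).
The given angle is 121 degrees.
The co-interior angle = 180 - 121 = 59 degrees.

59 degrees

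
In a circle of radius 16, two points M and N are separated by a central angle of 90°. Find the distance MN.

Chord length = 2r sin(θ/2)
= 2 × 16 × sin(90°/2)
= 2 × 16 × sin(45°)
= 16*sqrt(2)

16*sqrt(2)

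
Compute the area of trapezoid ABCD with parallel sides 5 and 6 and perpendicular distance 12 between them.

Area of a trapezoid = (base1 + base2) * height / 2
Area = (5 + 6) * 12 / 2
Area = 11 * 12 / 2
Area = 132 / 2
Area = 66

66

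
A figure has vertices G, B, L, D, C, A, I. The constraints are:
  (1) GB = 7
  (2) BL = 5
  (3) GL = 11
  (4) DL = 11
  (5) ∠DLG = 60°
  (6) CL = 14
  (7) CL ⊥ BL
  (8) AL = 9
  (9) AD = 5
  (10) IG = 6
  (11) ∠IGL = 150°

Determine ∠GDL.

Step 1: By the law of cosines on triangle DLG: DG² = 11² + 11² − 2·11·11·cos(60°) = 121, so DG = 11.
Step 2: By the inverse law of cosines on triangle GDL: cos(∠GDL) = (11² + 11² − 11²) / (2·11·11) = 121/242 = 0.5, so ∠GDL = 60°.

Therefore, the measure of angle ∠GDL = 60°.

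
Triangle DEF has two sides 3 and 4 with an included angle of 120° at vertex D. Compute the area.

Area = (1/2)(3)(4) sin(120°) = (1/2)(3)(4)(sqrt(3)/2) = 3*sqrt(3)

3*sqrt(3)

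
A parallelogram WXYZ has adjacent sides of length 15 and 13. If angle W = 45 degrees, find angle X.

Consecutive angles are supplementary: angle X = 180 - 45 = 135 degrees.

135 degrees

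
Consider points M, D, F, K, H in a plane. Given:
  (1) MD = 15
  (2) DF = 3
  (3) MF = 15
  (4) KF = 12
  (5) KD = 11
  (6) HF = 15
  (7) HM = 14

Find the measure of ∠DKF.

Step 1: By the inverse law of cosines on triangle DKF: cos(∠DKF) = (11² + 12² − 3²) / (2·11·12) = 256/264 = 0.9697, so ∠DKF = 14.14°.

Therefore, the measure of angle ∠DKF = 14.14°.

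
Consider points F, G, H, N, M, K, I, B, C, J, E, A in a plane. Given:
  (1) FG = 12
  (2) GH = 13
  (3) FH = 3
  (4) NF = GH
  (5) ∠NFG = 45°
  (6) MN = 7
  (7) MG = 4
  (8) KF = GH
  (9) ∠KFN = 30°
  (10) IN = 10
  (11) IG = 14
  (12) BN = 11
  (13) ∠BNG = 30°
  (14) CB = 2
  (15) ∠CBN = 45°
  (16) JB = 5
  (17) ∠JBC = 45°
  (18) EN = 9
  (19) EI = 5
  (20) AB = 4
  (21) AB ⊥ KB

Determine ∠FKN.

From the given relations: KF = GH = 13; NF = GH = 13.
Step 1: By the law of cosines on triangle KFN: KN² = 13² + 13² − 2·13·13·cos(30°) = 45.28, so KN ≈ 6.73.
Step 2: By the inverse law of cosines on triangle FKN: cos(∠FKN) = (13² + 6.73² − 13²) / (2·13·6.73) = 45.28/174.96 = 0.2588, so ∠FKN = 75°.

Therefore, the measure of angle ∠FKN = 75°.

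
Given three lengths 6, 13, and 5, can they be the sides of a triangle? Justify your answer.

No.
The triangle inequality is violated: 6 + 5 = 11 ≤ 13.
These lengths cannot form a triangle.

No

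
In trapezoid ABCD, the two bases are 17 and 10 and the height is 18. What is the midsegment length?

The midsegment (median) of a trapezoid connects the midpoints of the non-parallel sides.
Its length is the average of the two bases: (17 + 10) / 2 = 27/2.

27/2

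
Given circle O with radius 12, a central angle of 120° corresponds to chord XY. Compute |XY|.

Chord length = 2r sin(θ/2)
= 2 × 12 × sin(120°/2)
= 2 × 12 × sin(60°)
= 12*sqrt(3)

12*sqrt(3)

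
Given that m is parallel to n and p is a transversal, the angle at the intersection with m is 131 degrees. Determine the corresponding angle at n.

Corresponding angles formed by parallel lines and a transversal are equal.
The given angle is 131 degrees.
The corresponding angle = 131 degrees.

131 degrees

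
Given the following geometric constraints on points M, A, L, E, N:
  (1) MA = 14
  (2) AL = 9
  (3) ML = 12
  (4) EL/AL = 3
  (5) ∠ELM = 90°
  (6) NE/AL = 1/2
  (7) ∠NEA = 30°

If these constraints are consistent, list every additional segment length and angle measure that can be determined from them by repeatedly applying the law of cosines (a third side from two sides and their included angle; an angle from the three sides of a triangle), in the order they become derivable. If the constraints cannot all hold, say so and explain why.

The constraints are consistent. Derivable facts, in order:
After 1 step:
- ME = 3·√97
- ∠ALM = 82.28°
- ∠AML = 39.57°
- ∠LAM = 58.14°
After 2 steps:
- ∠EML = 66.04°
- ∠LEM = 23.96°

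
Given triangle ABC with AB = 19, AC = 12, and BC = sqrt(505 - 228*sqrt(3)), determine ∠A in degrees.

By the inverse law of cosines: cos(A) = (AB² + AC² - BC²) / (2 × AB × AC)
cos(A) = (19² + 12² - (sqrt(505 - 228*sqrt(3)))²) / (2 × 19 × 12)
cos(A) = (361 + 144 - (505 - 228*sqrt(3))) / 456
cos(A) = sqrt(3)/2
A = arccos(sqrt(3)/2) = 30°

30°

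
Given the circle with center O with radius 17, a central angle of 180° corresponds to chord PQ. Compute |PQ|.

Drop a perpendicular from the center to the chord, bisecting both the chord and the central angle.
Each half-chord = r sin(θ/2) = 17 sin(90°).
The full chord = 2 × 17 × sin(90°) = 34.

34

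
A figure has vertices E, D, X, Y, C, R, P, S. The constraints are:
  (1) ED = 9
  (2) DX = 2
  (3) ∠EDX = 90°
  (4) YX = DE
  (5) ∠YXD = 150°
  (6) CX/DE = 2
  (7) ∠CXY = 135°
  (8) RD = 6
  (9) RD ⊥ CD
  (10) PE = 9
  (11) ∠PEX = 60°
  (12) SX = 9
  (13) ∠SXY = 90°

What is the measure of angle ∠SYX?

From the given relations: YX = DE = 9.
Step 1: By the law of cosines on triangle YXS: YS² = 9² + 9² − 2·9·9·cos(90°) = 162, so YS = 9·√2.
Step 2: By the inverse law of cosines on triangle SYX: cos(∠SYX) = ((9·√2)² + 9² − 9²) / (2·9·√2·9) = 162/229.1 = 0.7071, so ∠SYX = 45°.

Therefore, the measure of angle ∠SYX = 45°.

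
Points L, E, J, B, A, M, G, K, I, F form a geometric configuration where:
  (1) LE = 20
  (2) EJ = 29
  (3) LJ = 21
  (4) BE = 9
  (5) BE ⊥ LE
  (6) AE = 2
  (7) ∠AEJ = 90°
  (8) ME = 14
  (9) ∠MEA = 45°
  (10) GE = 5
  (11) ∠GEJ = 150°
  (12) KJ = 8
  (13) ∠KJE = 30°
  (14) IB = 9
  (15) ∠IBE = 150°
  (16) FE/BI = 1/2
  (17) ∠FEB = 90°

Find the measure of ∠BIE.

Step 1: By the law of cosines on triangle IBE: IE² = 9² + 9² − 2·9·9·cos(150°) = 302.3, so IE ≈ 17.39.
Step 2: By the inverse law of cosines on triangle BIE: cos(∠BIE) = (9² + 17.39² − 9²) / (2·9·17.39) = 302.3/312.96 = 0.9659, so ∠BIE = 15°.

Therefore, the measure of angle ∠BIE = 15°.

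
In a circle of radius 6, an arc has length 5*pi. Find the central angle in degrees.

The full circumference is 2πr = 12*pi.
The arc is 5*pi / 12*pi = 5/12 of the full circle.
So the central angle = 5/12 × 360° = 150°.

150°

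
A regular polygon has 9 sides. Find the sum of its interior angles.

The sum of interior angles of an n-sided polygon is (n - 2) * 180.
For n = 9: (9 - 2) * 180 = 7 * 180 = 1260 degrees.

1260 degrees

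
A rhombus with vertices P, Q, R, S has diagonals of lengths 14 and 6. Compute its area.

Area = (14 * 6) / 2 = 84 / 2 = 42

42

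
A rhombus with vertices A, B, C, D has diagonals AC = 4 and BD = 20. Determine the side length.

In a rhombus, the diagonals bisect each other perpendicularly, creating four congruent right triangles.
Each triangle has legs 2 (half of 4) and 10 (half of 20).
The hypotenuse of each right triangle is a side of the rhombus:
side = sqrt(2^2 + 10^2) = sqrt(104) = 2*sqrt(26)

2*sqrt(26)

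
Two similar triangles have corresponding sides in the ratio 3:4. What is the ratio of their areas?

The ratio of areas of similar triangles equals the square of the side ratio.
Side ratio = 3:4
Area ratio = (3/4)^2 = 9/16 = 9:16

9:16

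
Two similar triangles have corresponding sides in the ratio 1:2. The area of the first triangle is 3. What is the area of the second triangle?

Area ratio = (1/2)^2 = 1/4. Area of the second triangle = 3 * 4/1 = 12.

12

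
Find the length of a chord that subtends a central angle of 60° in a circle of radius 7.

Chord length = 2r sin(θ/2)
= 2 × 7 × sin(60°/2)
= 2 × 7 × sin(30°)
= 7

7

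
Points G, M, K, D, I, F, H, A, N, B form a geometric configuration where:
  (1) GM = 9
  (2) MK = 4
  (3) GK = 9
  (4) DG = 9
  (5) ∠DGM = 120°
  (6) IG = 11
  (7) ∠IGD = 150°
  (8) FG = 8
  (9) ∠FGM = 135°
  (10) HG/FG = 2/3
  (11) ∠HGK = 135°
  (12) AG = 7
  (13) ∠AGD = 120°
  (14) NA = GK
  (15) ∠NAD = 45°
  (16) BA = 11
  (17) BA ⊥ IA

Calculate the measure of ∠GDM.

Step 1: By the law of cosines on triangle DGM: DM² = 9² + 9² − 2·9·9·cos(120°) = 243, so DM = 9·√3.
Step 2: By the inverse law of cosines on triangle GDM: cos(∠GDM) = (9² + (9·√3)² − 9²) / (2·9·9·√3) = 243/280.59 = 0.866, so ∠GDM = 30°.

Therefore, the measure of angle ∠GDM = 30°.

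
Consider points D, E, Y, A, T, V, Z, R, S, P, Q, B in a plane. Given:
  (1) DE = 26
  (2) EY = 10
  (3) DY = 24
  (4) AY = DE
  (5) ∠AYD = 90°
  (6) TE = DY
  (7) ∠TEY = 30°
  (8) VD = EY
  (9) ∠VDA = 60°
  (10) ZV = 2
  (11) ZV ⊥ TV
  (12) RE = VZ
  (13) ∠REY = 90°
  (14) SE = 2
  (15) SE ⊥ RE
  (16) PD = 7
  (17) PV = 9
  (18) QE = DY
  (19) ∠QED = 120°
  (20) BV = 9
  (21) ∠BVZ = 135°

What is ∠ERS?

From the given relations: RE = VZ = 2.
Step 1: By the law of cosines on triangle RES: RS² = 2² + 2² − 2·2·2·cos(90°) = 8, so RS = 2·√2.
Step 2: By the inverse law of cosines on triangle ERS: cos(∠ERS) = (2² + (2·√2)² − 2²) / (2·2·2·√2) = 8/11.31 = 0.7071, so ∠ERS = 45°.

Therefore, the measure of angle ∠ERS = 45°.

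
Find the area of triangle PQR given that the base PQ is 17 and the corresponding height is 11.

A triangle's area is half the area of a rectangle with the same base and height.
Area = (1/2) * 17 * 11 = 187/2.

187/2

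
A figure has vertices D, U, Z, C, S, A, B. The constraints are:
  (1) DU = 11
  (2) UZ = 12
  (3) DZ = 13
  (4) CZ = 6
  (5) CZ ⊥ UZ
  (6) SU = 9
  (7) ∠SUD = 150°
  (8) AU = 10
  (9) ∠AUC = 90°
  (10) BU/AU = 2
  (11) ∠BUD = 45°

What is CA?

Step 1: By the law of cosines on triangle UZC: UC² = 12² + 6² − 2·12·6·cos(90°) = 180, so UC = 6·√5.
Step 2: By the law of cosines on triangle CUA: CA² = (6·√5)² + 10² − 2·6·√5·10·cos(90°) = 280, so CA = 2·√70.

Therefore, the length of CA = 2·√70.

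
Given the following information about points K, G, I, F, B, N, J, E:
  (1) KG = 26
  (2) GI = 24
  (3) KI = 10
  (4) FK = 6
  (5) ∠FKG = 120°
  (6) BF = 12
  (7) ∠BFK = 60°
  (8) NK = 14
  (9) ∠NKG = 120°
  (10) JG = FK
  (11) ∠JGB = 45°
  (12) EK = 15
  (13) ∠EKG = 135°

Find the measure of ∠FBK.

Step 1: By the law of cosines on triangle BFK: BK² = 12² + 6² − 2·12·6·cos(60°) = 108, so BK = 6·√3.
Step 2: By the inverse law of cosines on triangle FBK: cos(∠FBK) = (12² + (6·√3)² − 6²) / (2·12·6·√3) = 216/249.42 = 0.866, so ∠FBK = 30°.

Therefore, the measure of angle ∠FBK = 30°.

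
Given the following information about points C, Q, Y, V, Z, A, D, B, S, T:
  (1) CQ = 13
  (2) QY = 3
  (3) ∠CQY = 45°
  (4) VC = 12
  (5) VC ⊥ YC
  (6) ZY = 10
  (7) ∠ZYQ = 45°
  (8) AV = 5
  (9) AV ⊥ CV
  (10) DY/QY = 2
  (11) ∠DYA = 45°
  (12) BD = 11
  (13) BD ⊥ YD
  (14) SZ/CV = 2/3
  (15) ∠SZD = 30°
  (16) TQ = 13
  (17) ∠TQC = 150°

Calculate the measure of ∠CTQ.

Step 1: By the law of cosines on triangle TQC: TC² = 13² + 13² − 2·13·13·cos(150°) = 630.72, so TC ≈ 25.11.
Step 2: By the inverse law of cosines on triangle CTQ: cos(∠CTQ) = (25.11² + 13² − 13²) / (2·25.11·13) = 630.72/652.97 = 0.9659, so ∠CTQ = 15°.

Therefore, the measure of angle ∠CTQ = 15°.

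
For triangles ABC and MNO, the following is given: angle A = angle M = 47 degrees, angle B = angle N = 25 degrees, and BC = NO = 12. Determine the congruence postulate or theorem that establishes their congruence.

The given information provides:
angle A = angle M = 47 degrees, angle B = angle N = 25 degrees, and BC = NO = 12
This matches the AAS congruence theorem.
Two pairs of corresponding angles and a non-included side are equal (Angle-Angle-Side).

AAS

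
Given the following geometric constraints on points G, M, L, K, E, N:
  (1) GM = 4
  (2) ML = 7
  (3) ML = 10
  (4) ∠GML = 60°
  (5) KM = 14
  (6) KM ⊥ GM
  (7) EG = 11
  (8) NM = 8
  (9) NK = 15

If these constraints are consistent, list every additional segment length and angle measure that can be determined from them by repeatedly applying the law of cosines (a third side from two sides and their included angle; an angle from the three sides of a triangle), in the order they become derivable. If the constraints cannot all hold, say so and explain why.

These constraints are not satisfiable: (2) ML = 7 and (3) ML = 10 assign two different lengths to the same segment. No planar figure meets all of them, so nothing further can be derived.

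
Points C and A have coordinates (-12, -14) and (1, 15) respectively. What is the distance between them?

d = sqrt((1 - -12)^2 + (15 - -14)^2)
d = sqrt(13^2 + 29^2)
d = sqrt(169 + 841)
d = sqrt(1010)

sqrt(1010)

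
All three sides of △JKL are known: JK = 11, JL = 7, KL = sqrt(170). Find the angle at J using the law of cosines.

When all three sides of a triangle are known, the law of cosines can be rearranged to find any angle.
cos(C) = (a² + b² - c²) / (2ab) gives cos(J) = 0.
Taking the inverse cosine: J = 90°.

90°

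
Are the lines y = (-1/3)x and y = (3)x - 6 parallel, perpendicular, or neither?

Slope of line 1: m1 = -1/3
Slope of line 2: m2 = 3
m1 * m2 = -1, so perpendicular.

Perpendicular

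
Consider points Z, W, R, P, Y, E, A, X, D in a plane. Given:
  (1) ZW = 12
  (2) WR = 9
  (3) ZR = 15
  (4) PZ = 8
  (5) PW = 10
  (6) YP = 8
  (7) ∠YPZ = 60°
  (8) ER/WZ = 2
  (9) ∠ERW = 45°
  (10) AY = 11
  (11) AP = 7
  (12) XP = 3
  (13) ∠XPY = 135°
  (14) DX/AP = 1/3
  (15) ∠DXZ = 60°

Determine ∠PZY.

Step 1: By the law of cosines on triangle ZPY: ZY² = 8² + 8² − 2·8·8·cos(60°) = 64, so ZY = 8.
Step 2: By the inverse law of cosines on triangle PZY: cos(∠PZY) = (8² + 8² − 8²) / (2·8·8) = 64/128 = 0.5, so ∠PZY = 60°.

Therefore, the measure of angle ∠PZY = 60°.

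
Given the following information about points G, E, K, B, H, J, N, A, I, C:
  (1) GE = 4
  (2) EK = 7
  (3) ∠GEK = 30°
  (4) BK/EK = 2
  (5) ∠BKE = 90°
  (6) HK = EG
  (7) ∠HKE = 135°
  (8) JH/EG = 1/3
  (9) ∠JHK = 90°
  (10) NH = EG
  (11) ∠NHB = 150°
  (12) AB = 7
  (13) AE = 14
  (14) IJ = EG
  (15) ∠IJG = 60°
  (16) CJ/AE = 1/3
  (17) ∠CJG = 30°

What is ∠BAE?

From the given relations: BK = 2·EK = 2·7 = 14.
Step 1: By the law of cosines on triangle BKE: BE² = 14² + 7² − 2·14·7·cos(90°) = 245, so BE = 7·√5.
Step 2: By the inverse law of cosines on triangle BAE: cos(∠BAE) = (7² + 14² − (7·√5)²) / (2·7·14) = 0/196 = 0, so ∠BAE = 90°.

Therefore, the measure of angle ∠BAE = 90°.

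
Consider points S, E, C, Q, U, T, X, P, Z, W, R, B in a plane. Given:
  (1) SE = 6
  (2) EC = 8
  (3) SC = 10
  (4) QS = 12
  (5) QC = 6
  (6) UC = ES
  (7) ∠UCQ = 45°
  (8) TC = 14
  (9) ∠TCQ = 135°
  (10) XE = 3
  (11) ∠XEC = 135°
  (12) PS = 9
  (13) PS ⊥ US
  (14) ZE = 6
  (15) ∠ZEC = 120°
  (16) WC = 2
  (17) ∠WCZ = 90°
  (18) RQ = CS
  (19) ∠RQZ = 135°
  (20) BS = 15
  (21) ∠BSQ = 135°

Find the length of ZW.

Step 1: By the law of cosines on triangle ZEC: ZC² = 6² + 8² − 2·6·8·cos(120°) = 148, so ZC = 2·√37.
Step 2: By the law of cosines on triangle ZCW: ZW² = (2·√37)² + 2² − 2·2·√37·2·cos(90°) = 152, so ZW = 2·√38.

Therefore, the length of ZW = 2·√38.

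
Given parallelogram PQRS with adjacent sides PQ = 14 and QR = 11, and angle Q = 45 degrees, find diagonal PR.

The diagonal of a parallelogram can be found by treating two adjacent sides and the diagonal as a triangle.
Applying the law of cosines with sides 14, 11 and included angle 45°:
d^2 = 196 + 121 - 308*cos(45°) = 317 - 154*sqrt(2)
d = sqrt(317 - 154*sqrt(2))

sqrt(317 - 154*sqrt(2))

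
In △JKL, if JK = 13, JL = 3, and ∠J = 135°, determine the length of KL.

By the law of cosines: KL^2 = JK^2 + JL^2 - 2*JK*JL*cos(J)
KL^2 = 13^2 + 3^2 - 2*13*3*cos(135°)
KL^2 = 169 + 9 - 78*(-sqrt(2)/2)
KL^2 = 39*sqrt(2) + 178
KL = sqrt(39*sqrt(2) + 178)

sqrt(39*sqrt(2) + 178)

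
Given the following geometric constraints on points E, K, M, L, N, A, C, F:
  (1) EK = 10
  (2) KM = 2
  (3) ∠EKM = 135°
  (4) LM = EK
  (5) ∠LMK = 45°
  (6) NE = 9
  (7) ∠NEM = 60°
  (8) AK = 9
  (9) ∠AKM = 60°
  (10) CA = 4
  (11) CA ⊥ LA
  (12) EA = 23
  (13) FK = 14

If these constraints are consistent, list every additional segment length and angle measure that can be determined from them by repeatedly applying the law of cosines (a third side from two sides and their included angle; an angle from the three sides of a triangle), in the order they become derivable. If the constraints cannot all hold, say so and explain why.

These constraints are not satisfiable: by the triangle inequality in triangle KEA, (1) EK = 10 and (8) AK = 9 force EA ≤ 10 + 9 = 19, but (12) says EA = 23. No planar figure meets all of them, so nothing further can be derived.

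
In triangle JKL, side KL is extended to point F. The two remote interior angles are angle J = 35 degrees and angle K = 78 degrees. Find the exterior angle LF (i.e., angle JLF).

By the exterior angle theorem, an exterior angle of a triangle equals the sum of the two remote interior angles.
Exterior angle = angle J + angle K
Exterior angle = 35 + 78 = 113 degrees

113 degrees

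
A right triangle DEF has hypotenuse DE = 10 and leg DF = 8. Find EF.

Rearranging the Pythagorean theorem to solve for the unknown leg:
leg^2 = hypotenuse^2 - known_leg^2 = 100 - 64 = 36
leg = sqrt(36) = 6.

6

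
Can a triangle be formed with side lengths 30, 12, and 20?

Yes.
The triangle inequality requires that the sum of any two sides exceeds the third.
Here 12 + 20 = 32 > 30, so the condition is met.

Yes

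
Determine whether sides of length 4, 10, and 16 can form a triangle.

No.
The triangle inequality is violated: 4 + 10 = 14 ≤ 16.
These lengths cannot form a triangle.

No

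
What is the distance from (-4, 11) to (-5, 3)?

d = sqrt((-5 - -4)^2 + (3 - 11)^2)
d = sqrt(-1^2 + -8^2)
d = sqrt(1 + 64)
d = sqrt(65)

sqrt(65)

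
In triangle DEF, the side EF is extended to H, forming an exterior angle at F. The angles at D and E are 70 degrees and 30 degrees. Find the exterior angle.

By the exterior angle theorem, an exterior angle of a triangle equals the sum of the two remote interior angles.
Exterior angle = angle D + angle E
Exterior angle = 70 + 30 = 100 degrees

100 degrees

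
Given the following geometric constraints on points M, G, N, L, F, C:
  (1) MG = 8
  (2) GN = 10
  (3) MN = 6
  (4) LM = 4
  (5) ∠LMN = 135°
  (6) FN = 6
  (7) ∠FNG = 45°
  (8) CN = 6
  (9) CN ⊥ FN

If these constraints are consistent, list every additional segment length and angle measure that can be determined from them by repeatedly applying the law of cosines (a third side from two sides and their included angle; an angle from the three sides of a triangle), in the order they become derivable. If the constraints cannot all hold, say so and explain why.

The constraints are consistent. Derivable facts, in order:
After 1 step:
- FC = 6·√2
- GF ≈ 7.15
- NL ≈ 9.27
- ∠GMN = 90°
- ∠GNM = 53.13°
- ∠MGN = 36.87°
After 2 steps:
- ∠CFN = 45°
- ∠FCN = 45°
- ∠FGN = 36.39°
- ∠GFN = 98.61°
- ∠LNM = 17.76°
- ∠MLN = 27.24°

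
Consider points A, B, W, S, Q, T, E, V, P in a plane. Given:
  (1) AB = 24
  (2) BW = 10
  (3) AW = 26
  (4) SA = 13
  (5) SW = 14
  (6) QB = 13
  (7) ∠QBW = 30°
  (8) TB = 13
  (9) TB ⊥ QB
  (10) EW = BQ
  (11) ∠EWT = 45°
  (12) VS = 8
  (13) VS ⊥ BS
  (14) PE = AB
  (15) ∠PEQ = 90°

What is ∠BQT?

Step 1: By the law of cosines on triangle QBT: QT² = 13² + 13² − 2·13·13·cos(90°) = 338, so QT = 13·√2.
Step 2: By the inverse law of cosines on triangle BQT: cos(∠BQT) = (13² + (13·√2)² − 13²) / (2·13·13·√2) = 338/478 = 0.7071, so ∠BQT = 45°.

Therefore, the measure of angle ∠BQT = 45°.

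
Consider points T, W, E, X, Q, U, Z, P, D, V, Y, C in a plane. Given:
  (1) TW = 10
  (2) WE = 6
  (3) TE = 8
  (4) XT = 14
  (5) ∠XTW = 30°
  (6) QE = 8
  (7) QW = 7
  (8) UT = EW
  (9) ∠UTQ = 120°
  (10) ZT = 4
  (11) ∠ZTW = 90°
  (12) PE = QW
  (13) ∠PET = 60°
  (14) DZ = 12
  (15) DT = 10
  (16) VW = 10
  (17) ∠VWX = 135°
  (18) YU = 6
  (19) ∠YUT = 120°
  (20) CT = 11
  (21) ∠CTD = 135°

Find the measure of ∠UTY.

From the given relations: UT = EW = 6.
Step 1: By the law of cosines on triangle TUY: TY² = 6² + 6² − 2·6·6·cos(120°) = 108, so TY = 6·√3.
Step 2: By the inverse law of cosines on triangle UTY: cos(∠UTY) = (6² + (6·√3)² − 6²) / (2·6·6·√3) = 108/124.71 = 0.866, so ∠UTY = 30°.

Therefore, the measure of angle ∠UTY = 30°.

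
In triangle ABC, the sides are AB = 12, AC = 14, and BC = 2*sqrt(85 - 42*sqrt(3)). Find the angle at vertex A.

When all three sides of a triangle are known, the law of cosines can be rearranged to find any angle.
cos(C) = (a² + b² - c²) / (2ab) gives cos(A) = sqrt(3)/2.
Taking the inverse cosine: A = 30°.

30°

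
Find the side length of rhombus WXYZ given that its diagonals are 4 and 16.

Half-diagonals are 2 and 8. side = sqrt(2^2 + 8^2) = sqrt(68) = 2*sqrt(17)

2*sqrt(17)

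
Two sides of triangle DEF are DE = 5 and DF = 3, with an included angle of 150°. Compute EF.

By the law of cosines: EF^2 = DE^2 + DF^2 - 2*DE*DF*cos(D)
EF^2 = 5^2 + 3^2 - 2*5*3*cos(150°)
EF^2 = 25 + 9 - 30*(-sqrt(3)/2)
EF^2 = 15*sqrt(3) + 34
EF = sqrt(15*sqrt(3) + 34)

sqrt(15*sqrt(3) + 34)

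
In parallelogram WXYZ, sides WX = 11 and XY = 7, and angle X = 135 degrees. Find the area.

Area = a * b * sin(theta)
Area = 11 * 7 * sin(135 degrees)
Area = 77 * sqrt(2)/2
Area = 77*sqrt(2)/2

77*sqrt(2)/2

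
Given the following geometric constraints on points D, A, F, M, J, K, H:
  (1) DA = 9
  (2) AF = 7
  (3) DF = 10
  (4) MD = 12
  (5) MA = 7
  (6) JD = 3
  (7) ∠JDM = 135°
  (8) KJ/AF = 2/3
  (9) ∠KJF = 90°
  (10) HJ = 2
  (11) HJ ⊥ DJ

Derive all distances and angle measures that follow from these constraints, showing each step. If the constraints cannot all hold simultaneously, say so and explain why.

The constraints are consistent.

From the given relations:
  KJ = 2/3·AF = 2/3·7 ≈ 4.67

Step 1: From DJ = 3, JH = 2, and ∠DJH = 90°, by the law of cosines:
  DH² = DJ² + JH² - 2·DJ·JH·cos(90°) = 9 + 4 - 0 = 13
  DH = √13

Step 2: From MD = 12, DJ = 3, and ∠MDJ = 135°, by the law of cosines:
  MJ² = MD² + DJ² - 2·MD·DJ·cos(135°) = 144 + 9 + 50.91 = 203.9
  MJ ≈ 14.28

Step 3: From DA = 9, DF = 10, AF = 7, by the inverse law of cosines:
  cos(∠ADF) = (DA² + DF² - AF²) / (2·DA·DF)
  ∠ADF = 42.83°

Step 4: From DA = 9, DM = 12, AM = 7, by the inverse law of cosines:
  cos(∠ADM) = (DA² + DM² - AM²) / (2·DA·DM)
  ∠ADM = 35.43°

Step 5: From AD = 9, AF = 7, DF = 10, by the inverse law of cosines:
  cos(∠DAF) = (AD² + AF² - DF²) / (2·AD·AF)
  ∠DAF = 76.23°

Step 6: From AD = 9, AM = 7, DM = 12, by the inverse law of cosines:
  cos(∠DAM) = (AD² + AM² - DM²) / (2·AD·AM)
  ∠DAM = 96.38°

Step 7: From FA = 7, FD = 10, AD = 9, by the inverse law of cosines:
  cos(∠AFD) = (FA² + FD² - AD²) / (2·FA·FD)
  ∠AFD = 60.94°

Step 8: From MA = 7, MD = 12, AD = 9, by the inverse law of cosines:
  cos(∠AMD) = (MA² + MD² - AD²) / (2·MA·MD)
  ∠AMD = 48.19°

Step 9: From DH = √13, DJ = 3, HJ = 2, by the inverse law of cosines:
  cos(∠HDJ) = (DH² + DJ² - HJ²) / (2·DH·DJ)
  ∠HDJ = 33.69°

Step 10: From MD = 12, MJ = 14.28, DJ = 3, by the inverse law of cosines:
  cos(∠DMJ) = (MD² + MJ² - DJ²) / (2·MD·MJ)
  ∠DMJ = 8.54°

Step 11: From JD = 3, JM = 14.28, DM = 12, by the inverse law of cosines:
  cos(∠DJM) = (JD² + JM² - DM²) / (2·JD·JM)
  ∠DJM = 36.46°

Step 12: From HD = √13, HJ = 2, DJ = 3, by the inverse law of cosines:
  cos(∠DHJ) = (HD² + HJ² - DJ²) / (2·HD·HJ)
  ∠DHJ = 56.31°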